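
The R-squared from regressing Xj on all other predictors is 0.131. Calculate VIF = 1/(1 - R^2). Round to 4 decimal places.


Using VIF = 1/(1 - R^2_j):
1 - 0.131 = 0.869.
VIF = 1.1507.

1.1507


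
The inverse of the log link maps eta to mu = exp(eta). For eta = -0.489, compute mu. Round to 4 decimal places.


mu = exp(eta) = exp(-0.489).
= 0.6132.

0.6132


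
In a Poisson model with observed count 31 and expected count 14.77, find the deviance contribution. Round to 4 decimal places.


First: ln(31/14.77) = 0.741389.
Then: 31 * 0.741389 = 22.983059.
y - mu = 31 - 14.77 = 16.23.
D = 2(22.983059 - 16.23) = 13.506118, which rounds to 13.5061.

13.5061


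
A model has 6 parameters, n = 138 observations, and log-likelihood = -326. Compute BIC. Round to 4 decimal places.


Compute k*ln(n) = 6*ln(138) = 6*4.927254 = 29.563524.
Then -2*loglik = 652.
BIC = 29.563524 + 652 = 681.563524, which rounds to 681.5635.

681.5635


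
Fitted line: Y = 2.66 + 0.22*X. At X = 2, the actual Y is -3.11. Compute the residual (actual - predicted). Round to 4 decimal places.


Predicted = 2.66 + 0.22 * 2 = 3.1000.
Residual = -3.11 - 3.1000 = -6.2100.

-6.2100


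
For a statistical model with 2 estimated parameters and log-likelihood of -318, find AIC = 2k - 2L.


AIC = 2*2 - 2*(-318).
= 4 + 636 = 640.

640


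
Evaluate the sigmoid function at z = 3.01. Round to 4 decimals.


exp(-3.0100) = 0.0493.
1 + exp(-z) = 1.0493.
sigmoid = 1/1.0493 = 0.9530.

0.9530


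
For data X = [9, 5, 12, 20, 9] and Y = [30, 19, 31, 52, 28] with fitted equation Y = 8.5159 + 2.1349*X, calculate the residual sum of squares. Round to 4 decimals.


Compute predicted values, then residuals = yi - yhat_i.
Residuals: [2.2700, -0.1904, -3.1347, 0.7861, 0.2700].
SSres = sum(residual^2) = 15.7063.

15.7063


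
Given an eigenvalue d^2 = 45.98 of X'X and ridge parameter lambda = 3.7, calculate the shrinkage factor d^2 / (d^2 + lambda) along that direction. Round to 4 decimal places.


Compute the denominator: 45.98 + 3.7 = 49.6800.
Shrinkage factor = 45.98 / 49.6800 = 0.9255.

0.9255


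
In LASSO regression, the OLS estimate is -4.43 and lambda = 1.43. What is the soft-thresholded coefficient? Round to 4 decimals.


|beta_OLS| = 4.43.
lambda = 1.43.
Since |beta| > lambda, coefficient = sign(beta)*(|beta| - lambda) = -3.0000.
Result = -3.0000.

-3.0000


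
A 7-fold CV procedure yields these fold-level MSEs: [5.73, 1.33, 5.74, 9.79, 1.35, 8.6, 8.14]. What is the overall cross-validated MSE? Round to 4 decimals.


Sum of fold MSEs = 40.6800.
Average = 40.6800 / 7 = 5.8114.

5.8114


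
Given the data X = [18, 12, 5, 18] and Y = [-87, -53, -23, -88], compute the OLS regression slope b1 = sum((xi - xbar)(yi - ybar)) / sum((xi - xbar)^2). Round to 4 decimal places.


Calculate xbar = 13.2500, ybar = -62.7500.
S_xx = 114.7500, S_xy = -575.2500.
Using b1 = S_xy / S_xx = -575.2500 / 114.7500, we get b1 = -5.0131.

-5.0131


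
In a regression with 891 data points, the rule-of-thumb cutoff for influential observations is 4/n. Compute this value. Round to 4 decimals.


The threshold is 4/n.
4/891 = 0.0045.

0.0045


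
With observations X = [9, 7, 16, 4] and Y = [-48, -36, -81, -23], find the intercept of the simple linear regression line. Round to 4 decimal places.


The slope is b1 = -4.8718.
Sample means are xbar = 9.0000 and ybar = -47.0000.
Intercept: b0 = -47.0000 - (-4.8718)(9.0000) = -3.1538.

-3.1538


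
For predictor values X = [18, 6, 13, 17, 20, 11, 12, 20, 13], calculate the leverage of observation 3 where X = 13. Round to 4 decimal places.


Mean of X: xbar = 14.4444.
SXX = 174.2222.
For X = 13: h = 1/9 + (13 - 14.4444)^2/174.2222 = 0.1231.

0.1231


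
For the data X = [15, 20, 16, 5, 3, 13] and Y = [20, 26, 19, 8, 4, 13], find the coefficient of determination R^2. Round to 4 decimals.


After computing the OLS fit (b0=0.5455, b1=1.2045):
SSres = 16.7955, SStot = 336.0000.
R^2 = 1 - 16.7955/336.0000 = 0.9500.

0.9500


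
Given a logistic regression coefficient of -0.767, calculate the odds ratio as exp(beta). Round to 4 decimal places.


Odds ratio = exp(beta) = exp(-0.767).
= 0.4644.

0.4644


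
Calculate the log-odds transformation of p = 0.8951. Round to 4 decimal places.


Compute the odds: 0.8951/0.1049 = 8.5329.
Take the natural log: ln(8.5329) = 2.1439.

2.1439


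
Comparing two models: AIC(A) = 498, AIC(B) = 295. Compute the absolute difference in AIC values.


Absolute difference = |498 - 295| = 203.
The model with lower AIC (B) is preferred.

203


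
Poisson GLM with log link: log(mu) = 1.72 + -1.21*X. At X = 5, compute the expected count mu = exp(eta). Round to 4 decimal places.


Linear predictor: eta = 1.72 + (-1.21)(5) = -4.3300.
Expected count: mu = exp(-4.3300) = 0.0132.

0.0132


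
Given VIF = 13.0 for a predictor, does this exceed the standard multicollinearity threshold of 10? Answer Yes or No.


Compare VIF = 13.0 to the threshold of 10.
13.0 >= 10, so the answer is Yes.

Yes


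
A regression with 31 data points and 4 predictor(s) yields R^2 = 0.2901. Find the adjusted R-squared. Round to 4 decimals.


Adjusted R^2 = 1 - (1 - R^2) * (n-1)/(n-p-1).
(1 - R^2) = 0.7099.
(n-1)/(n-p-1) = 30/26.
(1 - R^2) * (n-1) = 0.7099 * 30 = 21.2970.
Divide by (n-p-1): 21.2970 / 26 = 0.8191.
Adj R^2 = 1 - 0.8191 = 0.1809.

0.1809


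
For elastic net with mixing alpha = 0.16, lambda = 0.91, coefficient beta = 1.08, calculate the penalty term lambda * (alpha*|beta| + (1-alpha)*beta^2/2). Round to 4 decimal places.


alpha * |beta| = 0.16 * 1.08 = 0.1728.
(1-alpha) * beta^2/2 = 0.84 * 1.1664/2 = 0.4899.
Total = 0.91 * (0.1728 + 0.4899) = 0.6030.

0.6030


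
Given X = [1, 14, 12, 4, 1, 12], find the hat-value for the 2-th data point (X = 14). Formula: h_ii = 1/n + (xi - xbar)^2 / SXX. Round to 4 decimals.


n = 6, xbar = 7.3333.
SXX = sum((xi - xbar)^2) = 179.3333.
h = 1/6 + (14 - 7.3333)^2 / 179.3333 = 0.4145.

0.4145


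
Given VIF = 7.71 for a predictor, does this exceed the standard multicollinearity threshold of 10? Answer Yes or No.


Check: VIF = 7.71 vs threshold = 10.
Since 7.71 < 10, the answer is No.

No


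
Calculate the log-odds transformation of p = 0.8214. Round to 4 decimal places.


1 - p = 0.1786.
p/(1-p) = 4.5991.
logit = ln(4.5991) = 1.5259.

1.5259


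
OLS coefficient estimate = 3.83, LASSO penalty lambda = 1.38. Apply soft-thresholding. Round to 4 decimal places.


Check: |3.83| = 3.83 vs lambda = 1.38.
Since |beta| > lambda, coefficient = sign(beta)*(|beta| - lambda) = 2.4500.
Soft-thresholded coefficient = 2.4500.

2.4500


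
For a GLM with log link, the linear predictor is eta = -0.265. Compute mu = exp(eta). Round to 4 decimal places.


mu = exp(eta) = exp(-0.265).
= 0.7672.

0.7672


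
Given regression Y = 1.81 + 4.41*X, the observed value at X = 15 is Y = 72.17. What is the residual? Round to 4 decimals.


Fitted value at X = 15 is yhat = 1.81 + 4.41*15 = 67.9600.
Residual = 72.17 - 67.9600 = 4.2100.

4.2100


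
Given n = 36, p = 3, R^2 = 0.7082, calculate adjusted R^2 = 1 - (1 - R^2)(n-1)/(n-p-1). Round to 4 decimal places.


Plug in: Adj R^2 = 1 - (1 - 0.7082) * 35/32.
= 1 - 0.2918 * 35/32
= 1 - 10.2130 / 32
= 1 - 0.3192 = 0.6808.

0.6808


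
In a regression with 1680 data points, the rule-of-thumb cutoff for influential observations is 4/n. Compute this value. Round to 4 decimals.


Cook's distance cutoff = 4/n = 4/1680.
= 0.0024.

0.0024


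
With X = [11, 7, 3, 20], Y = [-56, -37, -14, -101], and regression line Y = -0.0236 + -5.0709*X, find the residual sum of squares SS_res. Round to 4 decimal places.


For each point, residual = actual - predicted.
Residuals: [-0.1965, -1.4801, 1.2363, 0.4416].
Sum of squared residuals = 3.9528.

3.9528


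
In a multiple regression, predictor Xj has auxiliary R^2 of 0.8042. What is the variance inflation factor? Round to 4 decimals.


Denominator: 1 - 0.8042 = 0.1958.
VIF = 1 / 0.1958 = 5.1073.

5.1073


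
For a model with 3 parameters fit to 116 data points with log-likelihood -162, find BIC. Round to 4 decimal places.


Compute k*ln(n) = 3*ln(116) = 3*4.753590 = 14.260770.
Then -2*loglik = 324.
BIC = 14.260770 + 324 = 338.260770, which rounds to 338.2608.

338.2608


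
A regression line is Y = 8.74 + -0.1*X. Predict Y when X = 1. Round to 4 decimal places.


Predicted value:
Y = 8.74 + (-0.1)(1) = 8.74 + -0.1000 = 8.6400.

8.6400


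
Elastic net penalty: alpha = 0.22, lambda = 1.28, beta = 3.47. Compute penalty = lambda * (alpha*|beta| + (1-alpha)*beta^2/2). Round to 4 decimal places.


L1 component = 0.22 * |3.47| = 0.7634.
L2 component = 0.78 * 3.47^2 / 2 = 4.6960.
Penalty = 1.28 * (0.7634 + 4.6960) = 1.28 * 5.4594 = 6.9880.

6.9880


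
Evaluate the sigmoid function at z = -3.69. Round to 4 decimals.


exp(3.6900) = 40.0448.
1 + exp(-z) = 41.0448.
sigmoid = 1/41.0448 = 0.0244.

0.0244


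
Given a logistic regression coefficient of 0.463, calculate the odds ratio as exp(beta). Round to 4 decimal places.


The odds ratio is computed as:
OR = e^(0.463) = 1.5888.

1.5888


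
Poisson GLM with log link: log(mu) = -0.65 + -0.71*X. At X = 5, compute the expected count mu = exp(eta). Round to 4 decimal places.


eta = -0.65 + -0.71 * 5 = -4.2000.
mu = exp(-4.2000) = 0.0150.

0.0150


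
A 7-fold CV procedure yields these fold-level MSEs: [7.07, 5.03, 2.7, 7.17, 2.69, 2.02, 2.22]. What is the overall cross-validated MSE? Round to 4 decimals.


Add all fold MSEs: 28.9000.
Divide by k = 7: 28.9000/7 = 4.1286.

4.1286


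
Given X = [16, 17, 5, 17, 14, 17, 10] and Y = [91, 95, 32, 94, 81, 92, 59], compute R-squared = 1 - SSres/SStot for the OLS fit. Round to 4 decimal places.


The fitted line is Y = 7.0673 + 5.1513*X.
SSres = 13.9383, SStot = 3395.4286.
R^2 = 1 - SSres/SStot = 0.9959.

0.9959


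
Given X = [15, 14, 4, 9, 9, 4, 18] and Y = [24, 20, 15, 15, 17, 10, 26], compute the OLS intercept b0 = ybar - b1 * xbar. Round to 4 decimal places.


Compute b1 = 0.9654 from the OLS formula.
With xbar = 10.4286 and ybar = 18.1429, the intercept is:
b0 = 18.1429 - 0.9654 * 10.4286 = 8.0748.

8.0748


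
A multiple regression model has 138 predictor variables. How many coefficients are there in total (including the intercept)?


Including the intercept, the model has 138 predictor coefficients + 1 intercept.
Total = 139.

139


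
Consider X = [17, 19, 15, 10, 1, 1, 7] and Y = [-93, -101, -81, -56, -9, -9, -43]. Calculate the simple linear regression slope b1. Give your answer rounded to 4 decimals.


Calculate xbar = 10.0000, ybar = -56.0000.
S_xx = 326.0000, S_xy = -1674.0000.
Using b1 = S_xy / S_xx = -1674.0000 / 326.0000, we get b1 = -5.1350.

-5.1350


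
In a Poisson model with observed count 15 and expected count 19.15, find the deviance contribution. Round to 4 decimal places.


Compute y*ln(y/mu) = 15*ln(15/19.15) = 15*-0.244253 = -3.663795.
y - mu = -4.15.
D = 2*(-3.663795 - (-4.15)) = 0.972410, which rounds to 0.9724.

0.9724


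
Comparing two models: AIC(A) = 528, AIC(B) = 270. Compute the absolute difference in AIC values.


Absolute difference = |528 - 270| = 258.
The model with lower AIC (B) is preferred.

258


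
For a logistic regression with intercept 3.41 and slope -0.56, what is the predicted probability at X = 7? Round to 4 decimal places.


Compute z = 3.41 + (-0.56)(7) = -0.5100.
exp(-z) = 1.6653.
P = 1/(1 + 1.6653) = 0.3752.

0.3752


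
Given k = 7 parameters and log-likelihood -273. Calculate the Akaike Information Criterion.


Compute:
2k = 2*7 = 14.
-2*loglik = -2*(-273) = 546.
AIC = 14 + 546 = 560.

560


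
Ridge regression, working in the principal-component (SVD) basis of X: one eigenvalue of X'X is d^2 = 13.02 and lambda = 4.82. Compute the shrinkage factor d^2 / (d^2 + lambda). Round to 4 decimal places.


Denominator = d^2 + lambda = 13.02 + 4.82 = 17.8400.
Shrinkage = 13.02 / 17.8400 = 0.7298.

0.7298


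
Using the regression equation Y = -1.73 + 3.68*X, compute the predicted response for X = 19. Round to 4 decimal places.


Substitute X = 19 into the equation:
Y = -1.73 + 3.68 * 19 = -1.73 + 69.9200 = 68.1900.

68.1900


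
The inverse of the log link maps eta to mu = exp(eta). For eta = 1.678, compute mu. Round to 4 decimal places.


Apply the inverse link:
mu = e^1.678 = 5.3548.

5.3548


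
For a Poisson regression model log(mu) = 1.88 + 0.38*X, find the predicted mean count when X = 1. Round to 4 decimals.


eta = 1.88 + 0.38 * 1 = 2.2600.
mu = exp(2.2600) = 9.5831.

9.5831


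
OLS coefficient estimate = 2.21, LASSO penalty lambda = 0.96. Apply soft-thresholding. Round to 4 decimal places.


Absolute value: |2.21| = 2.21.
Compare to lambda = 0.96.
Since |beta| > lambda, coefficient = sign(beta)*(|beta| - lambda) = 1.2500.

1.2500


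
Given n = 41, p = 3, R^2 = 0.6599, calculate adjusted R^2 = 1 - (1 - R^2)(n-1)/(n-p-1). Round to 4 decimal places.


Plug in: Adj R^2 = 1 - (1 - 0.6599) * 40/37.
= 1 - 0.3401 * 40/37
= 1 - 13.6040 / 37
= 1 - 0.3677 = 0.6323.

0.6323


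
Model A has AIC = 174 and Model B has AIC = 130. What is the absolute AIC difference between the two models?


Compute |174 - 130| = 44.
Model B has the smaller AIC.

44


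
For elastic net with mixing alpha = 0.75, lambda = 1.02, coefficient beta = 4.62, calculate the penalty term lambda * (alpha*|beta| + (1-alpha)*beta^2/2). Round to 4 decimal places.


L1 component = 0.75 * |4.62| = 3.4650.
L2 component = 0.25 * 4.62^2 / 2 = 2.6681.
Penalty = 1.02 * (3.4650 + 2.6681) = 1.02 * 6.1331 = 6.2557.

6.2557


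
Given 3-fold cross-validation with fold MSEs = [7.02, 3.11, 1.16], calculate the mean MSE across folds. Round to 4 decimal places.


Sum of fold MSEs = 11.2900.
Average = 11.2900 / 3 = 3.7633.

3.7633


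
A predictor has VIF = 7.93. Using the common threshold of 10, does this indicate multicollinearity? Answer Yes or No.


The threshold is 10.
VIF = 7.93 is < 10.
Multicollinearity indication: No.

No


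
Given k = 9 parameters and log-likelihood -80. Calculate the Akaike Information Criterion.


Compute:
2k = 2*9 = 18.
-2*loglik = -2*(-80) = 160.
AIC = 18 + 160 = 178.

178


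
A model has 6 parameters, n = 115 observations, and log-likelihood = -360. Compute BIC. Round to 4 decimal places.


ln(115) = 4.744932.
k * ln(n) = 6 * 4.744932 = 28.469592.
-2L = 720.
BIC = 28.469592 + 720 = 748.469592, which rounds to 748.4696.

748.4696


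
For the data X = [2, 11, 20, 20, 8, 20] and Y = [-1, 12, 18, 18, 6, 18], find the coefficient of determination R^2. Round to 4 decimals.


The fitted line is Y = -1.8494 + 1.0135*X.
SSres = 9.2792, SStot = 312.8333.
R^2 = 1 - SSres/SStot = 0.9703.

0.9703


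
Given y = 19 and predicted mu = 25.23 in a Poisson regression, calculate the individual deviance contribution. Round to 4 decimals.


Compute y*ln(y/mu) = 19*ln(19/25.23) = 19*-0.283595 = -5.388305.
y - mu = -6.23.
D = 2*(-5.388305 - (-6.23)) = 1.683390, which rounds to 1.6834.

1.6834


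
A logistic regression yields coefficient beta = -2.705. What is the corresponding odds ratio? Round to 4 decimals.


The odds ratio is computed as:
OR = e^(-2.705) = 0.0669.

0.0669


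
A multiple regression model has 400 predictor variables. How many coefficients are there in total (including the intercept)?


Including the intercept, the model has 400 predictor coefficients + 1 intercept.
Total = 401.

401


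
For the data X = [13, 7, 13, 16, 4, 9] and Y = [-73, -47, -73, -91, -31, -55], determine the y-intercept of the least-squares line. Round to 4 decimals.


Compute b1 = -4.8188 from the OLS formula.
With xbar = 10.3333 and ybar = -61.6667, the intercept is:
b0 = -61.6667 - -4.8188 * 10.3333 = -11.8725.

-11.8725


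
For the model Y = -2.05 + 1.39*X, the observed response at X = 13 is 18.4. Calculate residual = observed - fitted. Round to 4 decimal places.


Fitted value at X = 13 is yhat = -2.05 + 1.39*13 = 16.0200.
Residual = 18.4 - 16.0200 = 2.3800.

2.3800


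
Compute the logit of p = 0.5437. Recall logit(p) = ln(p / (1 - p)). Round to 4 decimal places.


Compute the odds: 0.5437/0.4563 = 1.1915.
Take the natural log: ln(1.1915) = 0.1752.

0.1752


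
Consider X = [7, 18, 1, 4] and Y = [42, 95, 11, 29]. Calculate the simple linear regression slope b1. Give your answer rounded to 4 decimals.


First compute the means: xbar = 7.5000, ybar = 44.2500.
Then S_xx = sum((xi - xbar)^2) = 165.0000.
S_xy = sum((xi - xbar)(yi - ybar)) = 803.5000.
b1 = S_xy / S_xx = 803.5000 / 165.0000 = 4.8697.

4.8697


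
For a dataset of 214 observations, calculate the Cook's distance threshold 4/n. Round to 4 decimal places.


The threshold is 4/n.
4/214 = 0.0187.

0.0187


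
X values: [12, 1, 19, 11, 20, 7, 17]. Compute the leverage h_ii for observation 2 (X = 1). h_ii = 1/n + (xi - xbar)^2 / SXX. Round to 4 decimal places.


Compute xbar = 12.4286 with n = 7 observations.
SXX = 283.7143.
Leverage = 1/7 + (1 - 12.4286)^2/283.7143 = 0.6032.

0.6032


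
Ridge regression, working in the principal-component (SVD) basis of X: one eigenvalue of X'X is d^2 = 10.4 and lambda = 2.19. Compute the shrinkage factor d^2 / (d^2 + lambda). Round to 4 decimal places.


d^2 + lambda = 10.4 + 2.19 = 12.5900.
Shrinkage factor = 10.4/12.5900 = 0.8261.

0.8261


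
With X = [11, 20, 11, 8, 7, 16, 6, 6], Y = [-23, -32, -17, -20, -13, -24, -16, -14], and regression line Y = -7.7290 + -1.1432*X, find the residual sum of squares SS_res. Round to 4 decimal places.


For each point, residual = actual - predicted.
Residuals: [-2.6958, -1.4070, 3.3042, -3.1254, 2.7314, 2.0202, -1.4118, 0.5882].
Sum of squared residuals = 43.8138.

43.8138


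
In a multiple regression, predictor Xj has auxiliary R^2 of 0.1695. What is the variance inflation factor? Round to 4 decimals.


VIF = 1 / (1 - 0.1695).
= 1 / 0.8305 = 1.2041.

1.2041


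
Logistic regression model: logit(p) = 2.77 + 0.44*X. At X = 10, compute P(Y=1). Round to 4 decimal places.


Linear predictor: z = 2.77 + 0.44 * 10 = 7.1700.
P = 1/(1 + exp(-7.1700)) = 1/(1 + 0.0008) = 0.9992.

0.9992


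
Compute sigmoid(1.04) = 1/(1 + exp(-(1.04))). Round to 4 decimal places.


First, exp(-1.0400) = 0.3535.
Then sigma(z) = 1/(1 + 0.3535) = 0.7389.

0.7389


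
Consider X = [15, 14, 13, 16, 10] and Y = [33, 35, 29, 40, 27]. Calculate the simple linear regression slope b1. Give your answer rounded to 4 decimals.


The sample means are xbar = 13.6000 and ybar = 32.8000.
Compute S_xx = 21.2000 and S_xy = 41.6000.
Slope b1 = S_xy / S_xx = 41.6000 / 21.2000 = 1.9623.

1.9623


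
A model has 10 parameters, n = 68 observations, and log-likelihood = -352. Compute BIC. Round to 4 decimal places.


ln(68) = 4.219508.
k * ln(n) = 10 * 4.219508 = 42.195080.
-2L = 704.
BIC = 42.195080 + 704 = 746.195080, which rounds to 746.1951.

746.1951


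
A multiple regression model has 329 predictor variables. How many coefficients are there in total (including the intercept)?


Total coefficients = number of predictors + 1 (for the intercept).
= 329 + 1 = 330.

330


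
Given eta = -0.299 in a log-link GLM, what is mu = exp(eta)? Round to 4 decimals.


The inverse log link gives:
mu = exp(-0.299) = 0.7416.

0.7416


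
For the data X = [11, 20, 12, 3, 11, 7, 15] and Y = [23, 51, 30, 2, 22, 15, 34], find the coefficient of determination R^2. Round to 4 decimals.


Fit the OLS line: b0 = -6.4179, b1 = 2.8092.
SSres = 23.2536.
SStot = 1423.4286.
R^2 = 1 - 23.2536/1423.4286 = 0.9837.

0.9837


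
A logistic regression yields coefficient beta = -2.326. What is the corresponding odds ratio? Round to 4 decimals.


Odds ratio = exp(beta) = exp(-2.326).
= 0.0977.

0.0977


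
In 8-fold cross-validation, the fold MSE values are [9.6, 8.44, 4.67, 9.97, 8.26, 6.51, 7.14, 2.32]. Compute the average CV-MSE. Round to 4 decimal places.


Sum of fold MSEs = 56.9100.
Average = 56.9100 / 8 = 7.1138.

7.1138


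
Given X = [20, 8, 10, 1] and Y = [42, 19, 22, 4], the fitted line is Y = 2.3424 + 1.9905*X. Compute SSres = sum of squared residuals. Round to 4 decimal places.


For each point, residual = actual - predicted.
Residuals: [-0.1524, 0.7336, -0.2474, -0.3329].
Sum of squared residuals = 0.7334.

0.7334


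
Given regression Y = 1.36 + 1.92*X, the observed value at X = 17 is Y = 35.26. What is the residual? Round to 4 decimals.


Predicted = 1.36 + 1.92 * 17 = 34.0000.
Residual = 35.26 - 34.0000 = 1.2600.

1.2600


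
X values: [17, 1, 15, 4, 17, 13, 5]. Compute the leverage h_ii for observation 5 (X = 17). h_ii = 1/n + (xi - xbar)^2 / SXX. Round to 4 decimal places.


n = 7, xbar = 10.2857.
SXX = sum((xi - xbar)^2) = 273.4286.
h = 1/7 + (17 - 10.2857)^2 / 273.4286 = 0.3077.

0.3077


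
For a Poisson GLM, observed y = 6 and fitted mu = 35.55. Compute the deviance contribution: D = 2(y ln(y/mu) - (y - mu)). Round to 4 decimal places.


Compute y*ln(y/mu) = 6*ln(6/35.55) = 6*-1.779181 = -10.675086.
y - mu = -29.55.
D = 2*(-10.675086 - (-29.55)) = 37.749828, which rounds to 37.7498.

37.7498


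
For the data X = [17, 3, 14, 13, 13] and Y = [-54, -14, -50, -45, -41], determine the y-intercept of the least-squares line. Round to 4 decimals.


First find the slope: b1 = -2.9464.
Means: xbar = 12.0000, ybar = -40.8000.
b0 = ybar - b1 * xbar = -40.8000 - -2.9464 * 12.0000 = -5.4429.

-5.4429


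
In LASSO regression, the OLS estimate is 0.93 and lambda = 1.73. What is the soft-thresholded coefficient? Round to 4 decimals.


Check: |0.93| = 0.93 vs lambda = 1.73.
Since |beta| <= lambda, the coefficient is set to 0.
Soft-thresholded coefficient = 0.0000.

0.0000


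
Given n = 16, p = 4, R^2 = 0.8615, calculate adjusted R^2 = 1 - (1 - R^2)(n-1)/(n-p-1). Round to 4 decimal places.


Using the formula:
(1 - 0.8615) = 0.1385.
Multiply by 15/11: 0.1385 * 15 = 2.0775, then 2.0775 / 11 = 0.1889.
Adj R^2 = 1 - 0.1889 = 0.8111.

0.8111


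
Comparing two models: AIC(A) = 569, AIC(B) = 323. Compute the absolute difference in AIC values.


|AIC_A - AIC_B| = |569 - 323| = 246.
Model B is preferred (lower AIC).

246


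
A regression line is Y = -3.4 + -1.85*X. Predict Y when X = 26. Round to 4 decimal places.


Plug X = 26 into Y = -3.4 + -1.85*X:
Y = -3.4 + -48.1000 = -51.5000.

-51.5000


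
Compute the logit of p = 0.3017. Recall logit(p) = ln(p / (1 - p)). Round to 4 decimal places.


Compute the odds: 0.3017/0.6983 = 0.4320.
Take the natural log: ln(0.4320) = -0.8392.

-0.8392


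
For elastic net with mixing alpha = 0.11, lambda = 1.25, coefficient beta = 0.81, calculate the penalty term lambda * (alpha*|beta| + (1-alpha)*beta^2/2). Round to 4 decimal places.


Compute:
L1 = 0.11 * 0.81 = 0.0891.
L2 = 0.89 * 0.81^2 / 2 = 0.2920.
Penalty = 1.25 * (0.0891 + 0.2920) = 0.4763.

0.4763


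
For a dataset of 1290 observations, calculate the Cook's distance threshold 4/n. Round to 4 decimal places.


Cook's distance cutoff = 4/n = 4/1290.
= 0.0031.

0.0031


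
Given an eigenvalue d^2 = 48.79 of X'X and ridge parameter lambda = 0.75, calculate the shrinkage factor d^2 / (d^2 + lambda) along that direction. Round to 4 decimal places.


Denominator = d^2 + lambda = 48.79 + 0.75 = 49.5400.
Shrinkage = 48.79 / 49.5400 = 0.9849.

0.9849


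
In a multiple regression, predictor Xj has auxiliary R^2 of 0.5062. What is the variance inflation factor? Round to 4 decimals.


VIF = 1 / (1 - 0.5062).
= 1 / 0.4938 = 2.0251.

2.0251


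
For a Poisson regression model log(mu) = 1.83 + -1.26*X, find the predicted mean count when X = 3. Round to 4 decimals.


Compute eta = 1.83 + -1.26 * 3 = -1.9500.
Apply inverse link: mu = e^-1.9500 = 0.1423.

0.1423


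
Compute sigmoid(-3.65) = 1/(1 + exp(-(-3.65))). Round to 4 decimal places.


exp(3.6500) = 38.4747.
1 + exp(-z) = 39.4747.
sigmoid = 1/39.4747 = 0.0253.

0.0253


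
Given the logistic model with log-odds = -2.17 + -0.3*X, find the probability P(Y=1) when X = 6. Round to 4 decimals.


Linear predictor: z = -2.17 + -0.3 * 6 = -3.9700.
P = 1/(1 + exp(3.9700)) = 1/(1 + 52.9845) = 0.0185.

0.0185


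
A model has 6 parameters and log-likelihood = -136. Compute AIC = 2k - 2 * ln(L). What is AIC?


AIC = 2k - 2*loglik = 2(6) - 2(-136).
= 12 + 272 = 284.

284


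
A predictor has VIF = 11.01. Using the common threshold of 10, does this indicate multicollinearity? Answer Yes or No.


Compare VIF = 11.01 to the threshold of 10.
11.01 >= 10, so the answer is Yes.

Yes


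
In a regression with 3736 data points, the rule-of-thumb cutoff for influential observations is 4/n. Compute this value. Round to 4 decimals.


Cook's distance cutoff = 4/n = 4/3736.
= 0.0011.

0.0011


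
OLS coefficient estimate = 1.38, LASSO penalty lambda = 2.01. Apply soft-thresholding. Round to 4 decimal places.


|beta_OLS| = 1.38.
lambda = 2.01.
Since |beta| <= lambda, the coefficient is set to 0.
Result = 0.0000.

0.0000


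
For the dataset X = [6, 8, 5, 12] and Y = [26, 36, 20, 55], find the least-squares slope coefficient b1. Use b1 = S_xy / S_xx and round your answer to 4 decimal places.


Calculate xbar = 7.7500, ybar = 34.2500.
S_xx = 28.7500, S_xy = 142.2500.
Using b1 = S_xy / S_xx = 142.2500 / 28.7500, we get b1 = 4.9478.

4.9478


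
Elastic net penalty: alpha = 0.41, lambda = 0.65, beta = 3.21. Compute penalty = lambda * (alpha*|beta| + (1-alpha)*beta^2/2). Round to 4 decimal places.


alpha * |beta| = 0.41 * 3.21 = 1.3161.
(1-alpha) * beta^2/2 = 0.59 * 10.3041/2 = 3.0397.
Total = 0.65 * (1.3161 + 3.0397) = 2.8313.

2.8313


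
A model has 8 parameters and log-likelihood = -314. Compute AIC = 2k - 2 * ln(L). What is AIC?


AIC = 2k - 2*loglik = 2(8) - 2(-314).
= 16 + 628 = 644.

644


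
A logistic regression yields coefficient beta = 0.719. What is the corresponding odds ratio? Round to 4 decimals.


exp(0.719) = 2.0524.
So the odds ratio is 2.0524.

2.0524


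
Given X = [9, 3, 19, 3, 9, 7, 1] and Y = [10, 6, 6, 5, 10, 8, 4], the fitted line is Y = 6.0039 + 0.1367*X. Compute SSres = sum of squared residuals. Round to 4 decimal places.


For each point, residual = actual - predicted.
Residuals: [2.7658, -0.4140, -2.6012, -1.4140, 2.7658, 1.0392, -2.1406].
Sum of squared residuals = 29.8984.

29.8984


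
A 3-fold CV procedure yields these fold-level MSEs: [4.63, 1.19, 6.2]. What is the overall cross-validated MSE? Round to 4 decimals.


Sum of fold MSEs = 12.0200.
Average = 12.0200 / 3 = 4.0067.

4.0067


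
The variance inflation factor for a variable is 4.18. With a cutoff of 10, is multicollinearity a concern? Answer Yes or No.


Check: VIF = 4.18 vs threshold = 10.
Since 4.18 < 10, the answer is No.

No


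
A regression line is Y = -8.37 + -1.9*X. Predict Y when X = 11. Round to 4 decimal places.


Plug X = 11 into Y = -8.37 + -1.9*X:
Y = -8.37 + -20.9000 = -29.2700.

-29.2700


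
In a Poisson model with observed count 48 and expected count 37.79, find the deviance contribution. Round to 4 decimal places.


Compute y*ln(y/mu) = 48*ln(48/37.79) = 48*0.239156 = 11.479488.
y - mu = 10.21.
D = 2*(11.479488 - (10.21)) = 2.538976, which rounds to 2.5390.

2.5390


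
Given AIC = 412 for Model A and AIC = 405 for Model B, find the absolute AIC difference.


Compute |412 - 405| = 7.
Model B has the smaller AIC.

7


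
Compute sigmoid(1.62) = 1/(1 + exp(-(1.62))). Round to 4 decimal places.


First, exp(-1.6200) = 0.1979.
Then sigma(z) = 1/(1 + 0.1979) = 0.8348.

0.8348


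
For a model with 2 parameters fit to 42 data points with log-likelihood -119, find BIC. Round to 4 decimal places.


ln(42) = 3.737670.
k * ln(n) = 2 * 3.737670 = 7.475340.
-2L = 238.
BIC = 7.475340 + 238 = 245.475340, which rounds to 245.4753.

245.4753


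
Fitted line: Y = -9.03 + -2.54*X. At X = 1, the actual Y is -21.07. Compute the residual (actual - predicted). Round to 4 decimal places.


Predicted = -9.03 + -2.54 * 1 = -11.5700.
Residual = -21.07 - -11.5700 = -9.5000.

-9.5000


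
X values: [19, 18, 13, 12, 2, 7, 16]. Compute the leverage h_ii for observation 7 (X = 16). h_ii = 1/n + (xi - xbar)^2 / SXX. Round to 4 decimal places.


Mean of X: xbar = 12.4286.
SXX = 225.7143.
For X = 16: h = 1/7 + (16 - 12.4286)^2/225.7143 = 0.1994.

0.1994


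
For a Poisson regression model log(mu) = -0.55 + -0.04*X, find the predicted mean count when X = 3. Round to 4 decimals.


eta = -0.55 + -0.04 * 3 = -0.6700.
mu = exp(-0.6700) = 0.5117.

0.5117


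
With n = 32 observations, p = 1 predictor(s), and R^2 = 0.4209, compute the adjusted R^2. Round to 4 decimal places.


Adjusted R^2 = 1 - (1 - R^2) * (n-1)/(n-p-1).
(1 - R^2) = 0.5791.
(n-1)/(n-p-1) = 31/30.
(1 - R^2) * (n-1) = 0.5791 * 31 = 17.9521.
Divide by (n-p-1): 17.9521 / 30 = 0.5984.
Adj R^2 = 1 - 0.5984 = 0.4016.

0.4016


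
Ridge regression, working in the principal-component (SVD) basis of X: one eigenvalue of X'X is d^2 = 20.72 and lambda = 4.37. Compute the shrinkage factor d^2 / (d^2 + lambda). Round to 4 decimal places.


Denominator = d^2 + lambda = 20.72 + 4.37 = 25.0900.
Shrinkage = 20.72 / 25.0900 = 0.8258.

0.8258


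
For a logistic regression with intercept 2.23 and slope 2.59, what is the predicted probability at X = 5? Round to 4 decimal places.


z = 2.23 + 2.59 * 5 = 15.1800.
Sigmoid: P = 1 / (1 + exp(-15.1800)) = 1.0000.

1.0000


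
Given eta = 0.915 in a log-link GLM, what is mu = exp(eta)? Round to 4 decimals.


mu = exp(eta) = exp(0.915).
= 2.4968.

2.4968


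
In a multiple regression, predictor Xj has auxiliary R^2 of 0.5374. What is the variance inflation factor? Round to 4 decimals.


VIF = 1 / (1 - 0.5374).
= 1 / 0.4626 = 2.1617.

2.1617


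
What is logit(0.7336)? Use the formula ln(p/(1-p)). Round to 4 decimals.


The odds are p/(1-p) = 0.7336 / 0.2664 = 2.7538.
logit(p) = ln(2.7538) = 1.0130.

1.0130


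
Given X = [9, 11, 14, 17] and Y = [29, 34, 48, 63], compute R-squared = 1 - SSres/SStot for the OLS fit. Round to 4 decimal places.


After computing the OLS fit (b0=-11.8367, b1=4.3401):
SSres = 8.7483, SStot = 701.0000.
R^2 = 1 - 8.7483/701.0000 = 0.9875.

0.9875


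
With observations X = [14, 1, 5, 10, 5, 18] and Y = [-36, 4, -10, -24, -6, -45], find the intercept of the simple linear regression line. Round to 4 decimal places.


The slope is b1 = -2.9408.
Sample means are xbar = 8.8333 and ybar = -19.5000.
Intercept: b0 = -19.5000 - (-2.9408)(8.8333) = 6.4774.

6.4774


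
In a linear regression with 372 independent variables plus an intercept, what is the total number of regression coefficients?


Each predictor gets one coefficient, plus one intercept.
Total parameters = 372 + 1 = 373.

373


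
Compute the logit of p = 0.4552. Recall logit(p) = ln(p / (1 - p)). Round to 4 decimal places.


Compute the odds: 0.4552/0.5448 = 0.8355.
Take the natural log: ln(0.8355) = -0.1797.

-0.1797


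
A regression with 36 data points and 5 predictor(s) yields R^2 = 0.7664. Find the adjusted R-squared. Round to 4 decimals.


Adjusted R^2 = 1 - (1 - R^2) * (n-1)/(n-p-1).
(1 - R^2) = 0.2336.
(n-1)/(n-p-1) = 35/30.
(1 - R^2) * (n-1) = 0.2336 * 35 = 8.1760.
Divide by (n-p-1): 8.1760 / 30 = 0.2725.
Adj R^2 = 1 - 0.2725 = 0.7275.

0.7275


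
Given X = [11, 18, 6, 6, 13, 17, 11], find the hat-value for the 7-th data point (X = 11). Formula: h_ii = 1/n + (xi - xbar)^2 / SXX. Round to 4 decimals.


n = 7, xbar = 11.7143.
SXX = sum((xi - xbar)^2) = 135.4286.
h = 1/7 + (11 - 11.7143)^2 / 135.4286 = 0.1466.

0.1466


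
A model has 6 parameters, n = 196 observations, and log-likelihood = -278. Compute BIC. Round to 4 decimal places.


Compute k*ln(n) = 6*ln(196) = 6*5.278115 = 31.668690.
Then -2*loglik = 556.
BIC = 31.668690 + 556 = 587.668690, which rounds to 587.6687.

587.6687


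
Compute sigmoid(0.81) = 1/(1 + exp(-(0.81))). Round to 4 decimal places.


First, exp(-0.8100) = 0.4449.
Then sigma(z) = 1/(1 + 0.4449) = 0.6921.

0.6921


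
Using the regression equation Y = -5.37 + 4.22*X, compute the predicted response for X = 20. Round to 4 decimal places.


Substitute X = 20 into the equation:
Y = -5.37 + 4.22 * 20 = -5.37 + 84.4000 = 79.0300.

79.0300


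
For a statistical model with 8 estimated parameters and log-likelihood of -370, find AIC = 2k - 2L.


AIC = 2*8 - 2*(-370).
= 16 + 740 = 756.

756


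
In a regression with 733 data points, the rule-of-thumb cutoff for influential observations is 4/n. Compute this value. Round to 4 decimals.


Cook's distance cutoff = 4/n = 4/733.
= 0.0055.

0.0055


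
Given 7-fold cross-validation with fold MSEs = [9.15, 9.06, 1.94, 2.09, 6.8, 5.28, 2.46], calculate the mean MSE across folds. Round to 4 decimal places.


Add all fold MSEs: 36.7800.
Divide by k = 7: 36.7800/7 = 5.2543.

5.2543


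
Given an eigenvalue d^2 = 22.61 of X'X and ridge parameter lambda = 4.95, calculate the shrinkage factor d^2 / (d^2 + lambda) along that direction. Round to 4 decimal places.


d^2 + lambda = 22.61 + 4.95 = 27.5600.
Shrinkage factor = 22.61/27.5600 = 0.8204.

0.8204


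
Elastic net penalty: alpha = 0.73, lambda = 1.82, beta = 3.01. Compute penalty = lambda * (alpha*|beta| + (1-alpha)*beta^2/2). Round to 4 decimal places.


L1 component = 0.73 * |3.01| = 2.1973.
L2 component = 0.27 * 3.01^2 / 2 = 1.2231.
Penalty = 1.82 * (2.1973 + 1.2231) = 1.82 * 3.4204 = 6.2252.

6.2252


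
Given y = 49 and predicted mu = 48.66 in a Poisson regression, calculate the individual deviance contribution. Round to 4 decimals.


First: ln(49/48.66) = 0.006963.
Then: 49 * 0.006963 = 0.341187.
y - mu = 49 - 48.66 = 0.34.
D = 2(0.341187 - 0.34) = 0.002374, which rounds to 0.0024.

0.0024


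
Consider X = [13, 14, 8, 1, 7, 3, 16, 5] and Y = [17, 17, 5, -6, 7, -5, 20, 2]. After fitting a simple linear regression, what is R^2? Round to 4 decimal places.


Fit the OLS line: b0 = -8.1696, b1 = 1.8262.
SSres = 17.5971.
SStot = 710.8750.
R^2 = 1 - 17.5971/710.8750 = 0.9752.

0.9752


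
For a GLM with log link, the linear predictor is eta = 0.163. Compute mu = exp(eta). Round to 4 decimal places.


Apply the inverse link:
mu = e^0.163 = 1.1770.

1.1770


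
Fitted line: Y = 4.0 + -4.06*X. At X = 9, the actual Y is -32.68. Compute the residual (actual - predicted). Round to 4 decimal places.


Compute yhat = 4.0 + (-4.06)(9) = -32.5400.
Residual = actual - predicted = -32.68 - -32.5400 = -0.1400.

-0.1400


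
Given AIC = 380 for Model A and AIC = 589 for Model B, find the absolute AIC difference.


|AIC_A - AIC_B| = |380 - 589| = 209.
Model A is preferred (lower AIC).

209


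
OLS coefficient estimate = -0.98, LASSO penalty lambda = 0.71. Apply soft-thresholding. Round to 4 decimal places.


Check: |-0.98| = 0.98 vs lambda = 0.71.
Since |beta| > lambda, coefficient = sign(beta)*(|beta| - lambda) = -0.2700.
Soft-thresholded coefficient = -0.2700.

-0.2700


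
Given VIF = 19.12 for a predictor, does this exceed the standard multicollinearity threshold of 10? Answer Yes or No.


The threshold is 10.
VIF = 19.12 is >= 10.
Multicollinearity indication: Yes.

Yes


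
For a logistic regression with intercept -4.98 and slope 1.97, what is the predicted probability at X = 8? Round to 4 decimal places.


Compute z = -4.98 + (1.97)(8) = 10.7800.
exp(-z) = 0.0000.
P = 1/(1 + 0.0000) = 1.0000.

1.0000


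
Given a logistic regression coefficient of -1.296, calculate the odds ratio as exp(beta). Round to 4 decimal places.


exp(-1.296) = 0.2736.
So the odds ratio is 0.2736.

0.2736


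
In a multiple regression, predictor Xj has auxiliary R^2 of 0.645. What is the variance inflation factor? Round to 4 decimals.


Denominator: 1 - 0.645 = 0.355.
VIF = 1 / 0.355 = 2.8169.

2.8169


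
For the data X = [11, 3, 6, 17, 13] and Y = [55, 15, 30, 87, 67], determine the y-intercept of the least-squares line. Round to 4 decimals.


First find the slope: b1 = 5.1613.
Means: xbar = 10.0000, ybar = 50.8000.
b0 = ybar - b1 * xbar = 50.8000 - 5.1613 * 10.0000 = -0.8129.

-0.8129


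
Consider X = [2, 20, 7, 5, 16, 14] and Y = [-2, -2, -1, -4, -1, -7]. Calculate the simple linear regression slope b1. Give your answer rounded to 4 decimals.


The sample means are xbar = 10.6667 and ybar = -2.8333.
Compute S_xx = 247.3333 and S_xy = -3.6667.
Slope b1 = S_xy / S_xx = -3.6667 / 247.3333 = -0.0148.

-0.0148


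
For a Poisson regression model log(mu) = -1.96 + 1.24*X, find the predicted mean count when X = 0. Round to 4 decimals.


Linear predictor: eta = -1.96 + (1.24)(0) = -1.9600.
Expected count: mu = exp(-1.9600) = 0.1409.

0.1409


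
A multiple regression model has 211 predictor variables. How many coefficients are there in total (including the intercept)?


Total coefficients = number of predictors + 1 (for the intercept).
= 211 + 1 = 212.

212


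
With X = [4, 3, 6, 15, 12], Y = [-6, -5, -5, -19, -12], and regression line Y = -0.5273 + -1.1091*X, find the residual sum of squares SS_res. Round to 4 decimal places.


For each point, residual = actual - predicted.
Residuals: [-1.0363, -1.1454, 2.1819, -1.8362, 1.8365].
Sum of squared residuals = 13.8909.

13.8909


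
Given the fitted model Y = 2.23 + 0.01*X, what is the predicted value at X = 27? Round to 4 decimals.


Substitute X = 27 into the equation:
Y = 2.23 + 0.01 * 27 = 2.23 + 0.2700 = 2.5000.

2.5000


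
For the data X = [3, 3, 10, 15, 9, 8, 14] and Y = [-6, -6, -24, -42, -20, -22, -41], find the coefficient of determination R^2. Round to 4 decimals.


Fit the OLS line: b0 = 3.9280, b1 = -3.0403.
SSres = 27.4958.
SStot = 1274.0000.
R^2 = 1 - 27.4958/1274.0000 = 0.9784.

0.9784


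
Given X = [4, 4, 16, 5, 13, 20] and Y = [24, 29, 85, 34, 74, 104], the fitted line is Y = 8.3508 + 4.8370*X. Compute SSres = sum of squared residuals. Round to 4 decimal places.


Predicted values from Y = 8.3508 + 4.8370*X.
Residuals: [-3.6988, 1.3012, -0.7428, 1.4642, 2.7682, -1.0908].
SSres = 26.9227.

26.9227


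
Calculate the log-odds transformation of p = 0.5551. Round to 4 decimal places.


The odds are p/(1-p) = 0.5551 / 0.4449 = 1.2477.
logit(p) = ln(1.2477) = 0.2213.

0.2213


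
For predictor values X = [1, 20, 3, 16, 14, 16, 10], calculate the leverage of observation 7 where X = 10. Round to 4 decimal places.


Compute xbar = 11.4286 with n = 7 observations.
SXX = 303.7143.
Leverage = 1/7 + (10 - 11.4286)^2/303.7143 = 0.1496.

0.1496


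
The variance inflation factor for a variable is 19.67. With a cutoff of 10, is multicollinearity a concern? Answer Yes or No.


Check: VIF = 19.67 vs threshold = 10.
Since 19.67 >= 10, the answer is Yes.

Yes


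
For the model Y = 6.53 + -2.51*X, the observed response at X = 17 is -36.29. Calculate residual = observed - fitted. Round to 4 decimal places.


Compute yhat = 6.53 + (-2.51)(17) = -36.1400.
Residual = actual - predicted = -36.29 - -36.1400 = -0.1500.

-0.1500


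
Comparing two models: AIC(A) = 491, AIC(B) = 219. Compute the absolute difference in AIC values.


Absolute difference = |491 - 219| = 272.
The model with lower AIC (B) is preferred.

272


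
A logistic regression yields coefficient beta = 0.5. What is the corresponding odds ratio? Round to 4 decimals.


exp(0.5) = 1.6487.
So the odds ratio is 1.6487.

1.6487


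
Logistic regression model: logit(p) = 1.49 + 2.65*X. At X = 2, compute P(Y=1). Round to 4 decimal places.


Compute z = 1.49 + (2.65)(2) = 6.7900.
exp(-z) = 0.0011.
P = 1/(1 + 0.0011) = 0.9989.

0.9989
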